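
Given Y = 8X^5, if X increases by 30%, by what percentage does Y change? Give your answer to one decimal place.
271.3%

For Y = 8X^5:
If X → X(1 + 0.3)
Then Y → Y · (1 + 0.3)^5
     ≈ Y · 3.7129

Percentage change = ((1 + 0.3)^5 − 1) × 100% ≈ 271.3%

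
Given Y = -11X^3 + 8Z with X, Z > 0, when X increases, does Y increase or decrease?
Y decreases

Taking the partial derivative:
∂Y/∂X = -33X^2

∂Y/∂X = -33X^2 < 0 (assuming positive values)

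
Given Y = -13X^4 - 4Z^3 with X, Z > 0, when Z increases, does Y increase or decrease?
Y decreases

Taking the partial derivative:
∂Y/∂Z = -12Z^2

∂Y/∂Z = -12Z^2 < 0 (assuming positive values)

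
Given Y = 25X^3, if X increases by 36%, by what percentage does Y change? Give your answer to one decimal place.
151.5%

For Y = 25X^3:
If X → X(1 + 0.36)
Then Y → Y · (1 + 0.36)^3
     ≈ Y · 2.5155

Percentage change = ((1 + 0.36)^3 − 1) × 100% ≈ 151.5%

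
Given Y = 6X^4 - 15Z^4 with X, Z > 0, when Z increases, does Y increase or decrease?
Y decreases

Taking the partial derivative:
∂Y/∂Z = -60Z^3

∂Y/∂Z = -60Z^3 < 0 (assuming positive values)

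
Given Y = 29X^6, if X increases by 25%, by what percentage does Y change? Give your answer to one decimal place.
281.5%

For Y = 29X^6:
If X → X(1 + 0.25)
Then Y → Y · (1 + 0.25)^6
     ≈ Y · 3.8147

Percentage change = ((1 + 0.25)^6 − 1) × 100% ≈ 281.5%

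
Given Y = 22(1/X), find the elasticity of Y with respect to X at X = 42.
Elasticity = -1

Elasticity = (dY/dX) · (X/Y)

dY/dX = -22/X²
At X = 42: dY/dX = -11/882, Y = 11/21

Elasticity = (-11/882) · (42 / (11/21)) = -1

Interpretation: for a small percentage change in X, the percentage change in Y is approximately -1.00 times as large.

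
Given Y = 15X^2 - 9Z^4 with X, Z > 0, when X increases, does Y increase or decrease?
Y increases

Taking the partial derivative:
∂Y/∂X = 30X

∂Y/∂X = 30X > 0 (assuming positive values)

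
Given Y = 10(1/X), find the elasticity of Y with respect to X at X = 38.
Elasticity = -1

Elasticity = (dY/dX) · (X/Y)

dY/dX = -10/X²
At X = 38: dY/dX = -5/722, Y = 5/19

Elasticity = (-5/722) · (38 / (5/19)) = -1

Interpretation: for a small percentage change in X, the percentage change in Y is approximately -1.00 times as large.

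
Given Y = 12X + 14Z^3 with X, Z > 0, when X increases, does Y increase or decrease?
Y increases

Taking the partial derivative:
∂Y/∂X = 12

∂Y/∂X = 12 > 0 (assuming positive values)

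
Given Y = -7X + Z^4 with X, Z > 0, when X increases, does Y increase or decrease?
Y decreases

Taking the partial derivative:
∂Y/∂X = -7

∂Y/∂X = -7 < 0 (assuming positive values)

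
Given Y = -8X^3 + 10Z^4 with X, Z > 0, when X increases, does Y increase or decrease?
Y decreases

Taking the partial derivative:
∂Y/∂X = -24X^2

∂Y/∂X = -24X^2 < 0 (assuming positive values)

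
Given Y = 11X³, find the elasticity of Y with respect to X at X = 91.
Elasticity = 3

Elasticity = (dY/dX) · (X/Y)

dY/dX = 33·X²
At X = 91: dY/dX = 273273, Y = 8289281

Elasticity = 273273 · (91 / 8289281) = 3

Interpretation: for a small percentage change in X, the percentage change in Y is approximately 3.00 times as large.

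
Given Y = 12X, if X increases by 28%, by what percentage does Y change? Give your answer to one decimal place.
28.0%

For Y = 12X:
If X → X(1 + 0.28)
Then Y → Y · (1 + 0.28)^1
     = Y · 1.2800

Percentage change = ((1 + 0.28)^1 − 1) × 100% = 28.0%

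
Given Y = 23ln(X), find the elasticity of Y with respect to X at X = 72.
Elasticity = 1/ln(72) ≈ 0.2338

Elasticity = (dY/dX) · (X/Y)

dY/dX = 23/X
At X = 72: dY/dX = 23/72, Y = 23·ln(72)

Elasticity = (23/72) · (72 / (23·ln(72))) = 1/ln(72) ≈ 0.2338

Interpretation: for a small percentage change in X, the percentage change in Y is approximately 0.23 times as large.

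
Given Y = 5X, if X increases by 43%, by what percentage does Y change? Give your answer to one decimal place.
43.0%

For Y = 5X:
If X → X(1 + 0.43)
Then Y → Y · (1 + 0.43)^1
     = Y · 1.4300

Percentage change = ((1 + 0.43)^1 − 1) × 100% = 43.0%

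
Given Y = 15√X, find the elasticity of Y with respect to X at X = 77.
Elasticity = 1/2

Elasticity = (dY/dX) · (X/Y)

dY/dX = 15/(2·√X)
At X = 77: dY/dX = 15·√77/154, Y = 15·√77

Elasticity = (15·√77/154) · (77 / (15·√77)) = 1/2

Interpretation: for a small percentage change in X, the percentage change in Y is approximately 0.50 times as large.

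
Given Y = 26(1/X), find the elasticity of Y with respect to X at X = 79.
Elasticity = -1

Elasticity = (dY/dX) · (X/Y)

dY/dX = -26/X²
At X = 79: dY/dX = -26/6241, Y = 26/79

Elasticity = (-26/6241) · (79 / (26/79)) = -1

Interpretation: for a small percentage change in X, the percentage change in Y is approximately -1.00 times as large.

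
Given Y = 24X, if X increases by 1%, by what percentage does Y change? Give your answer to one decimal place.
1.0%

For Y = 24X:
If X → X(1 + 0.01)
Then Y → Y · (1 + 0.01)^1
     = Y · 1.0100

Percentage change = ((1 + 0.01)^1 − 1) × 100% = 1.0%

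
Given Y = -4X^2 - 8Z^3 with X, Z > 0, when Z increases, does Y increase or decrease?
Y decreases

Taking the partial derivative:
∂Y/∂Z = -24Z^2

∂Y/∂Z = -24Z^2 < 0 (assuming positive values)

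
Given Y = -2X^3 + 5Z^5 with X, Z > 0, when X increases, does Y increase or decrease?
Y decreases

Taking the partial derivative:
∂Y/∂X = -6X^2

∂Y/∂X = -6X^2 < 0 (assuming positive values)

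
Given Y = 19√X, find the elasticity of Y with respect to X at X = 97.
Elasticity = 1/2

Elasticity = (dY/dX) · (X/Y)

dY/dX = 19/(2·√X)
At X = 97: dY/dX = 19·√97/194, Y = 19·√97

Elasticity = (19·√97/194) · (97 / (19·√97)) = 1/2

Interpretation: for a small percentage change in X, the percentage change in Y is approximately 0.50 times as large.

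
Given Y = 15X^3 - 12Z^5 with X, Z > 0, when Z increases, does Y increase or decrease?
Y decreases

Taking the partial derivative:
∂Y/∂Z = -60Z^4

∂Y/∂Z = -60Z^4 < 0 (assuming positive values)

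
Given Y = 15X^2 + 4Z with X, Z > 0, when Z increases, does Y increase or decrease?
Y increases

Taking the partial derivative:
∂Y/∂Z = 4

∂Y/∂Z = 4 > 0 (assuming positive values)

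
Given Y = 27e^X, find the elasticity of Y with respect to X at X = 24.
Elasticity = 24

Elasticity = (dY/dX) · (X/Y)

dY/dX = 27·e^X
At X = 24: dY/dX = 27·e^24, Y = 27·e^24

Elasticity = (27·e^24) · (24 / (27·e^24)) = 24

Interpretation: for a small percentage change in X, the percentage change in Y is approximately 24.00 times as large.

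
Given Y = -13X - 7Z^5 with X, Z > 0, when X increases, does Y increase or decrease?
Y decreases

Taking the partial derivative:
∂Y/∂X = -13

∂Y/∂X = -13 < 0 (assuming positive values)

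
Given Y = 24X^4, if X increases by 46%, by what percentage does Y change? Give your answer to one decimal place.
354.4%

For Y = 24X^4:
If X → X(1 + 0.46)
Then Y → Y · (1 + 0.46)^4
     ≈ Y · 4.5437

Percentage change = ((1 + 0.46)^4 − 1) × 100% ≈ 354.4%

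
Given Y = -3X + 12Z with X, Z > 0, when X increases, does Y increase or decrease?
Y decreases

Taking the partial derivative:
∂Y/∂X = -3

∂Y/∂X = -3 < 0 (assuming positive values)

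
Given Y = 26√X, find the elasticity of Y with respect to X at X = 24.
Elasticity = 1/2

Elasticity = (dY/dX) · (X/Y)

dY/dX = 13/√X
At X = 24: dY/dX = 13·√6/12, Y = 52·√6

Elasticity = (13·√6/12) · (24 / (52·√6)) = 1/2

Interpretation: for a small percentage change in X, the percentage change in Y is approximately 0.50 times as large.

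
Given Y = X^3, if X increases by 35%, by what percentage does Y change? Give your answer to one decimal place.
146.0%

For Y = X^3:
If X → X(1 + 0.35)
Then Y → Y · (1 + 0.35)^3
     ≈ Y · 2.4604

Percentage change = ((1 + 0.35)^3 − 1) × 100% ≈ 146.0%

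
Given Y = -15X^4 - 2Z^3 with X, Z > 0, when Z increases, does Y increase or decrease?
Y decreases

Taking the partial derivative:
∂Y/∂Z = -6Z^2

∂Y/∂Z = -6Z^2 < 0 (assuming positive values)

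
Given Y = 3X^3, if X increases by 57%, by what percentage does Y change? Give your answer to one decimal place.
287.0%

For Y = 3X^3:
If X → X(1 + 0.57)
Then Y → Y · (1 + 0.57)^3
     ≈ Y · 3.8699

Percentage change = ((1 + 0.57)^3 − 1) × 100% ≈ 287.0%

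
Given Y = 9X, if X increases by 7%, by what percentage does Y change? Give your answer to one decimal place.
7.0%

For Y = 9X:
If X → X(1 + 0.07)
Then Y → Y · (1 + 0.07)^1
     = Y · 1.0700

Percentage change = ((1 + 0.07)^1 − 1) × 100% = 7.0%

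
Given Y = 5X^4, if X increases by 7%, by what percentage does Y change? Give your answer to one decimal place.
31.1%

For Y = 5X^4:
If X → X(1 + 0.07)
Then Y → Y · (1 + 0.07)^4
     ≈ Y · 1.3108

Percentage change = ((1 + 0.07)^4 − 1) × 100% ≈ 31.1%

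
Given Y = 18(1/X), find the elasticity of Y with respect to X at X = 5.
Elasticity = -1

Elasticity = (dY/dX) · (X/Y)

dY/dX = -18/X²
At X = 5: dY/dX = -18/25, Y = 18/5

Elasticity = (-18/25) · (5 / (18/5)) = -1

Interpretation: for a small percentage change in X, the percentage change in Y is approximately -1.00 times as large.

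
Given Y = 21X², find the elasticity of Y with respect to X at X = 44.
Elasticity = 2

Elasticity = (dY/dX) · (X/Y)

dY/dX = 42·X
At X = 44: dY/dX = 1848, Y = 40656

Elasticity = 1848 · (44 / 40656) = 2

Interpretation: for a small percentage change in X, the percentage change in Y is approximately 2.00 times as large.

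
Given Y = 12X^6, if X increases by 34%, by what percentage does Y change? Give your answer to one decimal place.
478.9%

For Y = 12X^6:
If X → X(1 + 0.34)
Then Y → Y · (1 + 0.34)^6
     ≈ Y · 5.7893

Percentage change = ((1 + 0.34)^6 − 1) × 100% ≈ 478.9%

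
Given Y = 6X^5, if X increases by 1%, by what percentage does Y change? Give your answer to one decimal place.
5.1%

For Y = 6X^5:
If X → X(1 + 0.01)
Then Y → Y · (1 + 0.01)^5
     ≈ Y · 1.0510

Percentage change = ((1 + 0.01)^5 − 1) × 100% ≈ 5.1%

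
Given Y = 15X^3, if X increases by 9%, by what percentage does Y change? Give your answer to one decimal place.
29.5%

For Y = 15X^3:
If X → X(1 + 0.09)
Then Y → Y · (1 + 0.09)^3
     ≈ Y · 1.2950

Percentage change = ((1 + 0.09)^3 − 1) × 100% ≈ 29.5%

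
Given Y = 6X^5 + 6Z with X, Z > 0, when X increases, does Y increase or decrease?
Y increases

Taking the partial derivative:
∂Y/∂X = 30X^4

∂Y/∂X = 30X^4 > 0 (assuming positive values)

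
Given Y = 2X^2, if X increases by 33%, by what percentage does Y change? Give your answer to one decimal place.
76.9%

For Y = 2X^2:
If X → X(1 + 0.33)
Then Y → Y · (1 + 0.33)^2
     = Y · 1.7689

Percentage change = ((1 + 0.33)^2 − 1) × 100% ≈ 76.9%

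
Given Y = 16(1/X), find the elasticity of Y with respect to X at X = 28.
Elasticity = -1

Elasticity = (dY/dX) · (X/Y)

dY/dX = -16/X²
At X = 28: dY/dX = -1/49, Y = 4/7

Elasticity = (-1/49) · (28 / (4/7)) = -1

Interpretation: for a small percentage change in X, the percentage change in Y is approximately -1.00 times as large.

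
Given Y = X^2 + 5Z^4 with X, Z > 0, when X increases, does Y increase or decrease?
Y increases

Taking the partial derivative:
∂Y/∂X = 2X

∂Y/∂X = 2X > 0 (assuming positive values)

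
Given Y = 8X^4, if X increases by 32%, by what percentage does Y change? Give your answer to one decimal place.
203.6%

For Y = 8X^4:
If X → X(1 + 0.32)
Then Y → Y · (1 + 0.32)^4
     ≈ Y · 3.0360

Percentage change = ((1 + 0.32)^4 − 1) × 100% ≈ 203.6%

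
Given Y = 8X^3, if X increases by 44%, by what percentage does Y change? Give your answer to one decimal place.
198.6%

For Y = 8X^3:
If X → X(1 + 0.44)
Then Y → Y · (1 + 0.44)^3
     ≈ Y · 2.9860

Percentage change = ((1 + 0.44)^3 − 1) × 100% ≈ 198.6%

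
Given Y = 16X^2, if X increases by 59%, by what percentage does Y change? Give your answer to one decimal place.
152.8%

For Y = 16X^2:
If X → X(1 + 0.59)
Then Y → Y · (1 + 0.59)^2
     = Y · 2.5281

Percentage change = ((1 + 0.59)^2 − 1) × 100% ≈ 152.8%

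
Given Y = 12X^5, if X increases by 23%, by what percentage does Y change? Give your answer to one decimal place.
181.5%

For Y = 12X^5:
If X → X(1 + 0.23)
Then Y → Y · (1 + 0.23)^5
     ≈ Y · 2.8153

Percentage change = ((1 + 0.23)^5 − 1) × 100% ≈ 181.5%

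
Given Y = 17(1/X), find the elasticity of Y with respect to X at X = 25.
Elasticity = -1

Elasticity = (dY/dX) · (X/Y)

dY/dX = -17/X²
At X = 25: dY/dX = -17/625, Y = 17/25

Elasticity = (-17/625) · (25 / (17/25)) = -1

Interpretation: for a small percentage change in X, the percentage change in Y is approximately -1.00 times as large.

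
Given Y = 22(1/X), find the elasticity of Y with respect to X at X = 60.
Elasticity = -1

Elasticity = (dY/dX) · (X/Y)

dY/dX = -22/X²
At X = 60: dY/dX = -11/1800, Y = 11/30

Elasticity = (-11/1800) · (60 / (11/30)) = -1

Interpretation: for a small percentage change in X, the percentage change in Y is approximately -1.00 times as large.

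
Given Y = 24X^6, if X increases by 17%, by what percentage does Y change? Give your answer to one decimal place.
156.5%

For Y = 24X^6:
If X → X(1 + 0.17)
Then Y → Y · (1 + 0.17)^6
     ≈ Y · 2.5652

Percentage change = ((1 + 0.17)^6 − 1) × 100% ≈ 156.5%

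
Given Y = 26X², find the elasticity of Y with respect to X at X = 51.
Elasticity = 2

Elasticity = (dY/dX) · (X/Y)

dY/dX = 52·X
At X = 51: dY/dX = 2652, Y = 67626

Elasticity = 2652 · (51 / 67626) = 2

Interpretation: for a small percentage change in X, the percentage change in Y is approximately 2.00 times as large.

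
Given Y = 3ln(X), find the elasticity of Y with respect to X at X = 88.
Elasticity = 1/ln(88) ≈ 0.2233

Elasticity = (dY/dX) · (X/Y)

dY/dX = 3/X
At X = 88: dY/dX = 3/88, Y = 3·ln(88)

Elasticity = (3/88) · (88 / (3·ln(88))) = 1/ln(88) ≈ 0.2233

Interpretation: for a small percentage change in X, the percentage change in Y is approximately 0.22 times as large.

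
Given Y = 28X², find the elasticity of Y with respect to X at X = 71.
Elasticity = 2

Elasticity = (dY/dX) · (X/Y)

dY/dX = 56·X
At X = 71: dY/dX = 3976, Y = 141148

Elasticity = 3976 · (71 / 141148) = 2

Interpretation: for a small percentage change in X, the percentage change in Y is approximately 2.00 times as large.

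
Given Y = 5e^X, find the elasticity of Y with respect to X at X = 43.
Elasticity = 43

Elasticity = (dY/dX) · (X/Y)

dY/dX = 5·e^X
At X = 43: dY/dX = 5·e^43, Y = 5·e^43

Elasticity = (5·e^43) · (43 / (5·e^43)) = 43

Interpretation: for a small percentage change in X, the percentage change in Y is approximately 43.00 times as large.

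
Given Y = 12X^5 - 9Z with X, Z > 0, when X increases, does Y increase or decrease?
Y increases

Taking the partial derivative:
∂Y/∂X = 60X^4

∂Y/∂X = 60X^4 > 0 (assuming positive values)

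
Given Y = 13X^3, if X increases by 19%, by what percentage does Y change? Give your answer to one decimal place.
68.5%

For Y = 13X^3:
If X → X(1 + 0.19)
Then Y → Y · (1 + 0.19)^3
     ≈ Y · 1.6852

Percentage change = ((1 + 0.19)^3 − 1) × 100% ≈ 68.5%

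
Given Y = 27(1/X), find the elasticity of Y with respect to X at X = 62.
Elasticity = -1

Elasticity = (dY/dX) · (X/Y)

dY/dX = -27/X²
At X = 62: dY/dX = -27/3844, Y = 27/62

Elasticity = (-27/3844) · (62 / (27/62)) = -1

Interpretation: for a small percentage change in X, the percentage change in Y is approximately -1.00 times as large.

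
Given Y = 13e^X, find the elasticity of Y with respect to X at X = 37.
Elasticity = 37

Elasticity = (dY/dX) · (X/Y)

dY/dX = 13·e^X
At X = 37: dY/dX = 13·e^37, Y = 13·e^37

Elasticity = (13·e^37) · (37 / (13·e^37)) = 37

Interpretation: for a small percentage change in X, the percentage change in Y is approximately 37.00 times as large.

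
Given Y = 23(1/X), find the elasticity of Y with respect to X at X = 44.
Elasticity = -1

Elasticity = (dY/dX) · (X/Y)

dY/dX = -23/X²
At X = 44: dY/dX = -23/1936, Y = 23/44

Elasticity = (-23/1936) · (44 / (23/44)) = -1

Interpretation: for a small percentage change in X, the percentage change in Y is approximately -1.00 times as large.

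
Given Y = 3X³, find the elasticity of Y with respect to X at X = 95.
Elasticity = 3

Elasticity = (dY/dX) · (X/Y)

dY/dX = 9·X²
At X = 95: dY/dX = 81225, Y = 2572125

Elasticity = 81225 · (95 / 2572125) = 3

Interpretation: for a small percentage change in X, the percentage change in Y is approximately 3.00 times as large.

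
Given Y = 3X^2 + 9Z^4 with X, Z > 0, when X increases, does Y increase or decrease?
Y increases

Taking the partial derivative:
∂Y/∂X = 6X

∂Y/∂X = 6X > 0 (assuming positive values)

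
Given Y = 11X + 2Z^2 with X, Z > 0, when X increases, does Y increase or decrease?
Y increases

Taking the partial derivative:
∂Y/∂X = 11

∂Y/∂X = 11 > 0 (assuming positive values)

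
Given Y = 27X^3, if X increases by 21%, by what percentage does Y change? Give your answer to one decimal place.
77.2%

For Y = 27X^3:
If X → X(1 + 0.21)
Then Y → Y · (1 + 0.21)^3
     ≈ Y · 1.7716

Percentage change = ((1 + 0.21)^3 − 1) × 100% ≈ 77.2%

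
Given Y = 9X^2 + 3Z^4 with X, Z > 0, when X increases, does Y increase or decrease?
Y increases

Taking the partial derivative:
∂Y/∂X = 18X

∂Y/∂X = 18X > 0 (assuming positive values)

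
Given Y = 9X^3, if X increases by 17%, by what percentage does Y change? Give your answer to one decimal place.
60.2%

For Y = 9X^3:
If X → X(1 + 0.17)
Then Y → Y · (1 + 0.17)^3
     ≈ Y · 1.6016

Percentage change = ((1 + 0.17)^3 − 1) × 100% ≈ 60.2%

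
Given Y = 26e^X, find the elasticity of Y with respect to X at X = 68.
Elasticity = 68

Elasticity = (dY/dX) · (X/Y)

dY/dX = 26·e^X
At X = 68: dY/dX = 26·e^68, Y = 26·e^68

Elasticity = (26·e^68) · (68 / (26·e^68)) = 68

Interpretation: for a small percentage change in X, the percentage change in Y is approximately 68.00 times as large.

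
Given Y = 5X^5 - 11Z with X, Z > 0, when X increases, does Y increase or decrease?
Y increases

Taking the partial derivative:
∂Y/∂X = 25X^4

∂Y/∂X = 25X^4 > 0 (assuming positive values)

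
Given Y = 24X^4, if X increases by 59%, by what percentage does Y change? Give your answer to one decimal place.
539.1%

For Y = 24X^4:
If X → X(1 + 0.59)
Then Y → Y · (1 + 0.59)^4
     ≈ Y · 6.3913

Percentage change = ((1 + 0.59)^4 − 1) × 100% ≈ 539.1%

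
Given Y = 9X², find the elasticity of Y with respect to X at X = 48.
Elasticity = 2

Elasticity = (dY/dX) · (X/Y)

dY/dX = 18·X
At X = 48: dY/dX = 864, Y = 20736

Elasticity = 864 · (48 / 20736) = 2

Interpretation: for a small percentage change in X, the percentage change in Y is approximately 2.00 times as large.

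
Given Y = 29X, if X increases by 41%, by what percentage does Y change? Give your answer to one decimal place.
41.0%

For Y = 29X:
If X → X(1 + 0.41)
Then Y → Y · (1 + 0.41)^1
     = Y · 1.4100

Percentage change = ((1 + 0.41)^1 − 1) × 100% = 41.0%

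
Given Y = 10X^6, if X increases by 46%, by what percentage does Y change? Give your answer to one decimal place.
868.5%

For Y = 10X^6:
If X → X(1 + 0.46)
Then Y → Y · (1 + 0.46)^6
     ≈ Y · 9.6854

Percentage change = ((1 + 0.46)^6 − 1) × 100% ≈ 868.5%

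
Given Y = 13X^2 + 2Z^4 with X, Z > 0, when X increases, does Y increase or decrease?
Y increases

Taking the partial derivative:
∂Y/∂X = 26X

∂Y/∂X = 26X > 0 (assuming positive values)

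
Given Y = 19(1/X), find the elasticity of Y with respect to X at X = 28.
Elasticity = -1

Elasticity = (dY/dX) · (X/Y)

dY/dX = -19/X²
At X = 28: dY/dX = -19/784, Y = 19/28

Elasticity = (-19/784) · (28 / (19/28)) = -1

Interpretation: for a small percentage change in X, the percentage change in Y is approximately -1.00 times as large.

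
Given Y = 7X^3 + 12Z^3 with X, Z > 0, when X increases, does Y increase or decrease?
Y increases

Taking the partial derivative:
∂Y/∂X = 21X^2

∂Y/∂X = 21X^2 > 0 (assuming positive values)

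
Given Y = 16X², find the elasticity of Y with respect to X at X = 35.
Elasticity = 2

Elasticity = (dY/dX) · (X/Y)

dY/dX = 32·X
At X = 35: dY/dX = 1120, Y = 19600

Elasticity = 1120 · (35 / 19600) = 2

Interpretation: for a small percentage change in X, the percentage change in Y is approximately 2.00 times as large.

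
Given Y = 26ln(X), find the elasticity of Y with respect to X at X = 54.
Elasticity = 1/ln(54) ≈ 0.2507

Elasticity = (dY/dX) · (X/Y)

dY/dX = 26/X
At X = 54: dY/dX = 13/27, Y = 26·ln(54)

Elasticity = (13/27) · (54 / (26·ln(54))) = 1/ln(54) ≈ 0.2507

Interpretation: for a small percentage change in X, the percentage change in Y is approximately 0.25 times as large.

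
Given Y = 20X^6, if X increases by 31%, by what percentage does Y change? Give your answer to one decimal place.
405.4%

For Y = 20X^6:
If X → X(1 + 0.31)
Then Y → Y · (1 + 0.31)^6
     ≈ Y · 5.0539

Percentage change = ((1 + 0.31)^6 − 1) × 100% ≈ 405.4%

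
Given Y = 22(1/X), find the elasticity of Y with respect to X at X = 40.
Elasticity = -1

Elasticity = (dY/dX) · (X/Y)

dY/dX = -22/X²
At X = 40: dY/dX = -11/800, Y = 11/20

Elasticity = (-11/800) · (40 / (11/20)) = -1

Interpretation: for a small percentage change in X, the percentage change in Y is approximately -1.00 times as large.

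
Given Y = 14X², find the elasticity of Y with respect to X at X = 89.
Elasticity = 2

Elasticity = (dY/dX) · (X/Y)

dY/dX = 28·X
At X = 89: dY/dX = 2492, Y = 110894

Elasticity = 2492 · (89 / 110894) = 2

Interpretation: for a small percentage change in X, the percentage change in Y is approximately 2.00 times as large.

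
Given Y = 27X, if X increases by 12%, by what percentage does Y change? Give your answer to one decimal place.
12.0%

For Y = 27X:
If X → X(1 + 0.12)
Then Y → Y · (1 + 0.12)^1
     = Y · 1.1200

Percentage change = ((1 + 0.12)^1 − 1) × 100% = 12.0%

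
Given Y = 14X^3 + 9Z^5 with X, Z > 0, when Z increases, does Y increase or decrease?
Y increases

Taking the partial derivative:
∂Y/∂Z = 45Z^4

∂Y/∂Z = 45Z^4 > 0 (assuming positive values)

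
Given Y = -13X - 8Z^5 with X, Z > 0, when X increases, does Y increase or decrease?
Y decreases

Taking the partial derivative:
∂Y/∂X = -13

∂Y/∂X = -13 < 0 (assuming positive values)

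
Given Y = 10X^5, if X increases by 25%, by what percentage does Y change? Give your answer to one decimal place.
205.2%

For Y = 10X^5:
If X → X(1 + 0.25)
Then Y → Y · (1 + 0.25)^5
     ≈ Y · 3.0518

Percentage change = ((1 + 0.25)^5 − 1) × 100% ≈ 205.2%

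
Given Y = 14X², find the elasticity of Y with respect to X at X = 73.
Elasticity = 2

Elasticity = (dY/dX) · (X/Y)

dY/dX = 28·X
At X = 73: dY/dX = 2044, Y = 74606

Elasticity = 2044 · (73 / 74606) = 2

Interpretation: for a small percentage change in X, the percentage change in Y is approximately 2.00 times as large.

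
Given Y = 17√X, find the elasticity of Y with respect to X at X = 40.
Elasticity = 1/2

Elasticity = (dY/dX) · (X/Y)

dY/dX = 17/(2·√X)
At X = 40: dY/dX = 17·√10/40, Y = 34·√10

Elasticity = (17·√10/40) · (40 / (34·√10)) = 1/2

Interpretation: for a small percentage change in X, the percentage change in Y is approximately 0.50 times as large.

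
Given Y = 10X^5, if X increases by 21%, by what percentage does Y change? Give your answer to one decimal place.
159.4%

For Y = 10X^5:
If X → X(1 + 0.21)
Then Y → Y · (1 + 0.21)^5
     ≈ Y · 2.5937

Percentage change = ((1 + 0.21)^5 − 1) × 100% ≈ 159.4%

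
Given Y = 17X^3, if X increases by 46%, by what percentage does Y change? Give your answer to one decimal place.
211.2%

For Y = 17X^3:
If X → X(1 + 0.46)
Then Y → Y · (1 + 0.46)^3
     ≈ Y · 3.1121

Percentage change = ((1 + 0.46)^3 − 1) × 100% ≈ 211.2%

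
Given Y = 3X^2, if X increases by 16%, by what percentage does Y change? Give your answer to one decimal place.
34.6%

For Y = 3X^2:
If X → X(1 + 0.16)
Then Y → Y · (1 + 0.16)^2
     = Y · 1.3456

Percentage change = ((1 + 0.16)^2 − 1) × 100% ≈ 34.6%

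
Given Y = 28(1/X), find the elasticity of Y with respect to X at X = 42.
Elasticity = -1

Elasticity = (dY/dX) · (X/Y)

dY/dX = -28/X²
At X = 42: dY/dX = -1/63, Y = 2/3

Elasticity = (-1/63) · (42 / (2/3)) = -1

Interpretation: for a small percentage change in X, the percentage change in Y is approximately -1.00 times as large.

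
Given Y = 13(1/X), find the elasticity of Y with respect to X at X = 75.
Elasticity = -1

Elasticity = (dY/dX) · (X/Y)

dY/dX = -13/X²
At X = 75: dY/dX = -13/5625, Y = 13/75

Elasticity = (-13/5625) · (75 / (13/75)) = -1

Interpretation: for a small percentage change in X, the percentage change in Y is approximately -1.00 times as large.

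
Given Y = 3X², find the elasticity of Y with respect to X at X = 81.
Elasticity = 2

Elasticity = (dY/dX) · (X/Y)

dY/dX = 6·X
At X = 81: dY/dX = 486, Y = 19683

Elasticity = 486 · (81 / 19683) = 2

Interpretation: for a small percentage change in X, the percentage change in Y is approximately 2.00 times as large.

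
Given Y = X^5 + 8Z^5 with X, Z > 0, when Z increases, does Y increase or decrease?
Y increases

Taking the partial derivative:
∂Y/∂Z = 40Z^4

∂Y/∂Z = 40Z^4 > 0 (assuming positive values)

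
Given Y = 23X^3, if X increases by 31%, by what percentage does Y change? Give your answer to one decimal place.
124.8%

For Y = 23X^3:
If X → X(1 + 0.31)
Then Y → Y · (1 + 0.31)^3
     ≈ Y · 2.2481

Percentage change = ((1 + 0.31)^3 − 1) × 100% ≈ 124.8%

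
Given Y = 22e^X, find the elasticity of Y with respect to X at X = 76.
Elasticity = 76

Elasticity = (dY/dX) · (X/Y)

dY/dX = 22·e^X
At X = 76: dY/dX = 22·e^76, Y = 22·e^76

Elasticity = (22·e^76) · (76 / (22·e^76)) = 76

Interpretation: for a small percentage change in X, the percentage change in Y is approximately 76.00 times as large.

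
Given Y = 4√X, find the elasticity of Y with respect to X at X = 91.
Elasticity = 1/2

Elasticity = (dY/dX) · (X/Y)

dY/dX = 2/√X
At X = 91: dY/dX = 2·√91/91, Y = 4·√91

Elasticity = (2·√91/91) · (91 / (4·√91)) = 1/2

Interpretation: for a small percentage change in X, the percentage change in Y is approximately 0.50 times as large.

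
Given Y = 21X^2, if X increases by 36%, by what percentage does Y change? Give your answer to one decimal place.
85.0%

For Y = 21X^2:
If X → X(1 + 0.36)
Then Y → Y · (1 + 0.36)^2
     = Y · 1.8496

Percentage change = ((1 + 0.36)^2 − 1) × 100% ≈ 85.0%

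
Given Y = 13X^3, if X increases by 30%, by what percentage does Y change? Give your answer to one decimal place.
119.7%

For Y = 13X^3:
If X → X(1 + 0.3)
Then Y → Y · (1 + 0.3)^3
     = Y · 2.1970

Percentage change = ((1 + 0.3)^3 − 1) × 100% = 119.7%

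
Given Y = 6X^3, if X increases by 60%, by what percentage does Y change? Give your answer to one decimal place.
309.6%

For Y = 6X^3:
If X → X(1 + 0.6)
Then Y → Y · (1 + 0.6)^3
     = Y · 4.0960

Percentage change = ((1 + 0.6)^3 − 1) × 100% = 309.6%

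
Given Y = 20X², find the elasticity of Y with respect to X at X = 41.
Elasticity = 2

Elasticity = (dY/dX) · (X/Y)

dY/dX = 40·X
At X = 41: dY/dX = 1640, Y = 33620

Elasticity = 1640 · (41 / 33620) = 2

Interpretation: for a small percentage change in X, the percentage change in Y is approximately 2.00 times as large.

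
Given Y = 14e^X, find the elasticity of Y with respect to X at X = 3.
Elasticity = 3

Elasticity = (dY/dX) · (X/Y)

dY/dX = 14·e^X
At X = 3: dY/dX = 14·e^3, Y = 14·e^3

Elasticity = (14·e^3) · (3 / (14·e^3)) = 3

Interpretation: for a small percentage change in X, the percentage change in Y is approximately 3.00 times as large.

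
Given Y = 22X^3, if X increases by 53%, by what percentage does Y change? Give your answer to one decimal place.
258.2%

For Y = 22X^3:
If X → X(1 + 0.53)
Then Y → Y · (1 + 0.53)^3
     ≈ Y · 3.5816

Percentage change = ((1 + 0.53)^3 − 1) × 100% ≈ 258.2%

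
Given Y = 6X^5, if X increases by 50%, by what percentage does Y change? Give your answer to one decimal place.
659.4%

For Y = 6X^5:
If X → X(1 + 0.5)
Then Y → Y · (1 + 0.5)^5
     ≈ Y · 7.5938

Percentage change = ((1 + 0.5)^5 − 1) × 100% ≈ 659.4%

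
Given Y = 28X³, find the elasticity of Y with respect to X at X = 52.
Elasticity = 3

Elasticity = (dY/dX) · (X/Y)

dY/dX = 84·X²
At X = 52: dY/dX = 227136, Y = 3937024

Elasticity = 227136 · (52 / 3937024) = 3

Interpretation: for a small percentage change in X, the percentage change in Y is approximately 3.00 times as large.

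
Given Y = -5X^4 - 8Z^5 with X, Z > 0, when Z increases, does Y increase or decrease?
Y decreases

Taking the partial derivative:
∂Y/∂Z = -40Z^4

∂Y/∂Z = -40Z^4 < 0 (assuming positive values)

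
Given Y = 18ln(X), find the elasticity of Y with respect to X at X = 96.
Elasticity = 1/ln(96) ≈ 0.2191

Elasticity = (dY/dX) · (X/Y)

dY/dX = 18/X
At X = 96: dY/dX = 3/16, Y = 18·ln(96)

Elasticity = (3/16) · (96 / (18·ln(96))) = 1/ln(96) ≈ 0.2191

Interpretation: for a small percentage change in X, the percentage change in Y is approximately 0.22 times as large.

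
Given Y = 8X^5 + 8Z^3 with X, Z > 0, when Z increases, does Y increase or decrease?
Y increases

Taking the partial derivative:
∂Y/∂Z = 24Z^2

∂Y/∂Z = 24Z^2 > 0 (assuming positive values)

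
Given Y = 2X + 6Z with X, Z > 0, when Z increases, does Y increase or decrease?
Y increases

Taking the partial derivative:
∂Y/∂Z = 6

∂Y/∂Z = 6 > 0 (assuming positive values)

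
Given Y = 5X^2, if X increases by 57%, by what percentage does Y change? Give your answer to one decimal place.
146.5%

For Y = 5X^2:
If X → X(1 + 0.57)
Then Y → Y · (1 + 0.57)^2
     = Y · 2.4649

Percentage change = ((1 + 0.57)^2 − 1) × 100% ≈ 146.5%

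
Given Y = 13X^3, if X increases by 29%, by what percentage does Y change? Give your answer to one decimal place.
114.7%

For Y = 13X^3:
If X → X(1 + 0.29)
Then Y → Y · (1 + 0.29)^3
     ≈ Y · 2.1467

Percentage change = ((1 + 0.29)^3 − 1) × 100% ≈ 114.7%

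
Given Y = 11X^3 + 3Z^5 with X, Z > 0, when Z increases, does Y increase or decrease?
Y increases

Taking the partial derivative:
∂Y/∂Z = 15Z^4

∂Y/∂Z = 15Z^4 > 0 (assuming positive values)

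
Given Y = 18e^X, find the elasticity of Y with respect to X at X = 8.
Elasticity = 8

Elasticity = (dY/dX) · (X/Y)

dY/dX = 18·e^X
At X = 8: dY/dX = 18·e^8, Y = 18·e^8

Elasticity = (18·e^8) · (8 / (18·e^8)) = 8

Interpretation: for a small percentage change in X, the percentage change in Y is approximately 8.00 times as large.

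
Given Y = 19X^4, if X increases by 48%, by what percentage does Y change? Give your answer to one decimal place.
379.8%

For Y = 19X^4:
If X → X(1 + 0.48)
Then Y → Y · (1 + 0.48)^4
     ≈ Y · 4.7979

Percentage change = ((1 + 0.48)^4 − 1) × 100% ≈ 379.8%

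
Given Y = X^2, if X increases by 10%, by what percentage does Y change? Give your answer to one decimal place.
21.0%

For Y = X^2:
If X → X(1 + 0.1)
Then Y → Y · (1 + 0.1)^2
     = Y · 1.2100

Percentage change = ((1 + 0.1)^2 − 1) × 100% = 21.0%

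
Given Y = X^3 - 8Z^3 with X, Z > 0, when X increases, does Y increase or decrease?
Y increases

Taking the partial derivative:
∂Y/∂X = 3X^2

∂Y/∂X = 3X^2 > 0 (assuming positive values)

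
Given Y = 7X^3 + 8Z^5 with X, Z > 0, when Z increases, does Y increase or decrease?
Y increases

Taking the partial derivative:
∂Y/∂Z = 40Z^4

∂Y/∂Z = 40Z^4 > 0 (assuming positive values)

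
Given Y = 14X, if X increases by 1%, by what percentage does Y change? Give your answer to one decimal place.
1.0%

For Y = 14X:
If X → X(1 + 0.01)
Then Y → Y · (1 + 0.01)^1
     = Y · 1.0100

Percentage change = ((1 + 0.01)^1 − 1) × 100% = 1.0%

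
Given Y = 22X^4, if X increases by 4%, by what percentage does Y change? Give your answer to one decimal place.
17.0%

For Y = 22X^4:
If X → X(1 + 0.04)
Then Y → Y · (1 + 0.04)^4
     ≈ Y · 1.1699

Percentage change = ((1 + 0.04)^4 − 1) × 100% ≈ 17.0%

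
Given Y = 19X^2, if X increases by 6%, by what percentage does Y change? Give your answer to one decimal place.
12.4%

For Y = 19X^2:
If X → X(1 + 0.06)
Then Y → Y · (1 + 0.06)^2
     = Y · 1.1236

Percentage change = ((1 + 0.06)^2 − 1) × 100% ≈ 12.4%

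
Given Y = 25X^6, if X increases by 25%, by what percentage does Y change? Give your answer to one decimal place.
281.5%

For Y = 25X^6:
If X → X(1 + 0.25)
Then Y → Y · (1 + 0.25)^6
     ≈ Y · 3.8147

Percentage change = ((1 + 0.25)^6 − 1) × 100% ≈ 281.5%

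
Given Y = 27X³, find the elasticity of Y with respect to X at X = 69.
Elasticity = 3

Elasticity = (dY/dX) · (X/Y)

dY/dX = 81·X²
At X = 69: dY/dX = 385641, Y = 8869743

Elasticity = 385641 · (69 / 8869743) = 3

Interpretation: for a small percentage change in X, the percentage change in Y is approximately 3.00 times as large.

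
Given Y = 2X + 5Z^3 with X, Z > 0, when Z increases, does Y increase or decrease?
Y increases

Taking the partial derivative:
∂Y/∂Z = 15Z^2

∂Y/∂Z = 15Z^2 > 0 (assuming positive values)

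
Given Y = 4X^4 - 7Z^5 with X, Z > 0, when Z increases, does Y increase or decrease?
Y decreases

Taking the partial derivative:
∂Y/∂Z = -35Z^4

∂Y/∂Z = -35Z^4 < 0 (assuming positive values)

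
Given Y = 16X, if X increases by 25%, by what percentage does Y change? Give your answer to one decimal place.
25.0%

For Y = 16X:
If X → X(1 + 0.25)
Then Y → Y · (1 + 0.25)^1
     = Y · 1.2500

Percentage change = ((1 + 0.25)^1 − 1) × 100% = 25.0%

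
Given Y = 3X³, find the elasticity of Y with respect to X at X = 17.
Elasticity = 3

Elasticity = (dY/dX) · (X/Y)

dY/dX = 9·X²
At X = 17: dY/dX = 2601, Y = 14739

Elasticity = 2601 · (17 / 14739) = 3

Interpretation: for a small percentage change in X, the percentage change in Y is approximately 3.00 times as large.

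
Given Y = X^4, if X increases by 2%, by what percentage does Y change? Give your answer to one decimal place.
8.2%

For Y = X^4:
If X → X(1 + 0.02)
Then Y → Y · (1 + 0.02)^4
     ≈ Y · 1.0824

Percentage change = ((1 + 0.02)^4 − 1) × 100% ≈ 8.2%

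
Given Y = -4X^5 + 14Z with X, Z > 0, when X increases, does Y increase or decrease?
Y decreases

Taking the partial derivative:
∂Y/∂X = -20X^4

∂Y/∂X = -20X^4 < 0 (assuming positive values)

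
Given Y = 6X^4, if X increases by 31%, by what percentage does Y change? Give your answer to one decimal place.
194.5%

For Y = 6X^4:
If X → X(1 + 0.31)
Then Y → Y · (1 + 0.31)^4
     ≈ Y · 2.9450

Percentage change = ((1 + 0.31)^4 − 1) × 100% ≈ 194.5%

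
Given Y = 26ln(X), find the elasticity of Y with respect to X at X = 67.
Elasticity = 1/ln(67) ≈ 0.2378

Elasticity = (dY/dX) · (X/Y)

dY/dX = 26/X
At X = 67: dY/dX = 26/67, Y = 26·ln(67)

Elasticity = (26/67) · (67 / (26·ln(67))) = 1/ln(67) ≈ 0.2378

Interpretation: for a small percentage change in X, the percentage change in Y is approximately 0.24 times as large.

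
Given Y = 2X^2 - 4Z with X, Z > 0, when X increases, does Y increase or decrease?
Y increases

Taking the partial derivative:
∂Y/∂X = 4X

∂Y/∂X = 4X > 0 (assuming positive values)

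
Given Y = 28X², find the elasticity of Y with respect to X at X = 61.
Elasticity = 2

Elasticity = (dY/dX) · (X/Y)

dY/dX = 56·X
At X = 61: dY/dX = 3416, Y = 104188

Elasticity = 3416 · (61 / 104188) = 2

Interpretation: for a small percentage change in X, the percentage change in Y is approximately 2.00 times as large.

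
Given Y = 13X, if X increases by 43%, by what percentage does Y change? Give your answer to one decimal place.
43.0%

For Y = 13X:
If X → X(1 + 0.43)
Then Y → Y · (1 + 0.43)^1
     = Y · 1.4300

Percentage change = ((1 + 0.43)^1 − 1) × 100% = 43.0%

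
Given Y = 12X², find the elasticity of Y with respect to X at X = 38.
Elasticity = 2

Elasticity = (dY/dX) · (X/Y)

dY/dX = 24·X
At X = 38: dY/dX = 912, Y = 17328

Elasticity = 912 · (38 / 17328) = 2

Interpretation: for a small percentage change in X, the percentage change in Y is approximately 2.00 times as large.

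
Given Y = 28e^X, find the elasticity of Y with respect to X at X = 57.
Elasticity = 57

Elasticity = (dY/dX) · (X/Y)

dY/dX = 28·e^X
At X = 57: dY/dX = 28·e^57, Y = 28·e^57

Elasticity = (28·e^57) · (57 / (28·e^57)) = 57

Interpretation: for a small percentage change in X, the percentage change in Y is approximately 57.00 times as large.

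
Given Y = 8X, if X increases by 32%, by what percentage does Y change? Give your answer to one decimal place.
32.0%

For Y = 8X:
If X → X(1 + 0.32)
Then Y → Y · (1 + 0.32)^1
     = Y · 1.3200

Percentage change = ((1 + 0.32)^1 − 1) × 100% = 32.0%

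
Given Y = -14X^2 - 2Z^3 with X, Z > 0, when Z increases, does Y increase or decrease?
Y decreases

Taking the partial derivative:
∂Y/∂Z = -6Z^2

∂Y/∂Z = -6Z^2 < 0 (assuming positive values)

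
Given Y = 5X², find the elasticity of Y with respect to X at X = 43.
Elasticity = 2

Elasticity = (dY/dX) · (X/Y)

dY/dX = 10·X
At X = 43: dY/dX = 430, Y = 9245

Elasticity = 430 · (43 / 9245) = 2

Interpretation: for a small percentage change in X, the percentage change in Y is approximately 2.00 times as large.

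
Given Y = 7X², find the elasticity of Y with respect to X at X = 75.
Elasticity = 2

Elasticity = (dY/dX) · (X/Y)

dY/dX = 14·X
At X = 75: dY/dX = 1050, Y = 39375

Elasticity = 1050 · (75 / 39375) = 2

Interpretation: for a small percentage change in X, the percentage change in Y is approximately 2.00 times as large.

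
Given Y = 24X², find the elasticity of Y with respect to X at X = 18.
Elasticity = 2

Elasticity = (dY/dX) · (X/Y)

dY/dX = 48·X
At X = 18: dY/dX = 864, Y = 7776

Elasticity = 864 · (18 / 7776) = 2

Interpretation: for a small percentage change in X, the percentage change in Y is approximately 2.00 times as large.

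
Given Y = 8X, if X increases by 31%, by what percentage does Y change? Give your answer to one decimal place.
31.0%

For Y = 8X:
If X → X(1 + 0.31)
Then Y → Y · (1 + 0.31)^1
     = Y · 1.3100

Percentage change = ((1 + 0.31)^1 − 1) × 100% = 31.0%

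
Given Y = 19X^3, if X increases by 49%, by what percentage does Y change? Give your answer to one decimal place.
230.8%

For Y = 19X^3:
If X → X(1 + 0.49)
Then Y → Y · (1 + 0.49)^3
     ≈ Y · 3.3079

Percentage change = ((1 + 0.49)^3 − 1) × 100% ≈ 230.8%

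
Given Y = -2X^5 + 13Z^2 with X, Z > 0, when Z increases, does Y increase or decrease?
Y increases

Taking the partial derivative:
∂Y/∂Z = 26Z

∂Y/∂Z = 26Z > 0 (assuming positive values)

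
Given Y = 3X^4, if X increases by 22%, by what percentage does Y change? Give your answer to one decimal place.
121.5%

For Y = 3X^4:
If X → X(1 + 0.22)
Then Y → Y · (1 + 0.22)^4
     ≈ Y · 2.2153

Percentage change = ((1 + 0.22)^4 − 1) × 100% ≈ 121.5%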